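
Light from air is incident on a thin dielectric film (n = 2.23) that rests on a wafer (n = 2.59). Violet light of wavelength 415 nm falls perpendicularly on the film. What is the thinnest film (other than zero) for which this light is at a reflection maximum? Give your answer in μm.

0.0930 μm

Ray reflecting at the top interface goes from n = 1.0 toward n = 2.23: a half-wave phase shift.
Ray reflecting at the bottom interface goes from n = 2.23 toward n = 2.59: a half-wave phase shift.
Zero or two π shifts → no net half-wave offset.
For maximum reflection here: 2 n t = m λ.
Minimum nonzero at m = 1: t = λ / (2 n) = 415 / (2 × 2.23) = 93.0 nm.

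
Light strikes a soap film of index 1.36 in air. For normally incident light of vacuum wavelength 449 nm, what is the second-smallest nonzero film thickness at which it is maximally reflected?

Ray reflecting at the top interface goes from n = 1.0 toward n = 1.36: a half-wave phase shift.
Bottom surface (1.36 → 1.0): reflection off a lower-index medium gives no phase shift.
Net: one phase inversion between the two reflected rays.
With one net inversion, constructive interference in reflection requires 2 n t = (m + ½) λ.
The second-smallest nonzero thickness corresponds to m = 1: t = (m + ½) λ / (2 n) = 1.50 × 449 / (2 × 1.36) = 248 nm.

248 nm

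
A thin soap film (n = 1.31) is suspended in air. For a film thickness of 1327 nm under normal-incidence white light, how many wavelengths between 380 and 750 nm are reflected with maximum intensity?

4

Ray reflecting at the top interface goes from n = 1.0 toward n = 1.31: a half-wave phase shift.
Bottom surface (1.31 → 1.0): reflection off a lower-index medium gives no phase shift.
Exactly one π shift → a net half-wave offset.
For maximum reflection here: 2 n t = (m + ½) λ.
λ = 2 n t / (m + ½) = 3477 / (m + ½) nm.
m=4: 773 nm (IR); m=5: 632 nm (visible); m=6: 535 nm (visible); m=7: 464 nm (visible); m=8: 409 nm (visible); m=9: 366 nm (UV).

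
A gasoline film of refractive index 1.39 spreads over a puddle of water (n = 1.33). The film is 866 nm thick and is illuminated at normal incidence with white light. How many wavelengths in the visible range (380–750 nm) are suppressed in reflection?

3

Ray reflecting at the top interface goes from n = 1.0 toward n = 1.39: a half-wave phase shift.
Ray reflecting at the bottom interface goes from n = 1.39 toward n = 1.33: no phase shift.
Net: one phase inversion between the two reflected rays.
With one net inversion, destructive interference in reflection requires 2 n t = m λ.
λ = 2 n t / m = 2407 / m nm.
m=3: 802 nm (IR); m=4: 602 nm (visible); m=5: 481 nm (visible); m=6: 401 nm (visible); m=7: 344 nm (UV).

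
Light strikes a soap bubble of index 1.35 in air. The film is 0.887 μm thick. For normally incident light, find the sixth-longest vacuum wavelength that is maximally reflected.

435 nm

At the upper boundary (n = 1.0 to n = 1.35) the reflected ray undergoes a half-wave phase shift.
At the lower boundary (n = 1.35 to n = 1.0) the reflected ray undergoes no phase shift.
Net: one phase inversion between the two reflected rays.
With one net inversion, constructive interference in reflection requires 2 n t = (m + ½) λ.
λ = 2 n t / (m + ½). The sixth-longest wavelength is m = 5: λ = 2 × 1.35 × 887 / 5.50 = 435 nm.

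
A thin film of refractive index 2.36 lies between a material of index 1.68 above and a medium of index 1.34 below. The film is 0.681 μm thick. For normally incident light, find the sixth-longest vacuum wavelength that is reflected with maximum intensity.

584 nm

Top surface (1.68 → 2.36): reflection off a higher-index medium gives a half-wave phase shift.
Ray reflecting at the bottom interface goes from n = 2.36 toward n = 1.34: no phase shift.
Net: one phase inversion between the two reflected rays.
So the condition for constructive reflection is 2 n t = (m + ½) λ.
λ = 2 n t / (m + ½). The sixth-longest wavelength is m = 5: λ = 2 × 2.36 × 681 / 5.50 = 584 nm.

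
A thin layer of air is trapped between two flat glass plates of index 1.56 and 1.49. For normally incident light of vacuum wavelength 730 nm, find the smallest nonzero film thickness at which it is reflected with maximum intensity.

183 nm

Top surface (1.56 → 1.0): reflection off a lower-index medium gives no phase shift.
At the lower boundary (n = 1.0 to n = 1.49) the reflected ray undergoes a half-wave phase shift.
The two reflections differ by half a wavelength.
For strong reflection here: 2 n t = (m + ½) λ.
Minimum at m = 0: t = λ / (4 n) = 730 / (4 × 1.0) = 183 nm.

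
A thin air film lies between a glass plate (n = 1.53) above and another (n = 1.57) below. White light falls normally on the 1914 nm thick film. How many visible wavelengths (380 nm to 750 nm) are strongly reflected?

Ray reflecting at the top interface goes from n = 1.53 toward n = 1.0: no phase shift.
Ray reflecting at the bottom interface goes from n = 1.0 toward n = 1.57: a half-wave phase shift.
The two reflections differ by half a wavelength.
So the condition for constructive reflection is 2 n t = (m + ½) λ.
λ = 2 n t / (m + ½) = 3828 / (m + ½) nm.
m=4: 851 nm (IR); m=5: 696 nm (visible); m=6: 589 nm (visible); m=7: 510 nm (visible); m=8: 450 nm (visible); m=9: 403 nm (visible); m=10: 365 nm (UV).

5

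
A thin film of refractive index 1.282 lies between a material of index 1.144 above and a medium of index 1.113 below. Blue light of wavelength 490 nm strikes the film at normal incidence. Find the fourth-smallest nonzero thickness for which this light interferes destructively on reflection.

Ray reflecting at the top interface goes from n = 1.144 toward n = 1.282: a half-wave phase shift.
At the lower boundary (n = 1.282 to n = 1.113) the reflected ray undergoes no phase shift.
Exactly one π shift → a net half-wave offset.
So the condition for destructive reflection is 2 n t = m λ.
The fourth-smallest nonzero thickness corresponds to m = 4: t = m λ / (2 n) = 4.00 × 490 / (2 × 1.282) = 764 nm.

764 nm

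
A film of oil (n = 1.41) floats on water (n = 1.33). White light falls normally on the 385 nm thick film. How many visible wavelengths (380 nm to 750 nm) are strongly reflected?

Ray reflecting at the top interface goes from n = 1.0 toward n = 1.41: a half-wave phase shift.
Bottom surface (1.41 → 1.33): reflection off a lower-index medium gives no phase shift.
Net: one phase inversion between the two reflected rays.
With one net inversion, constructive interference in reflection requires 2 n t = (m + ½) λ.
λ = 2 n t / (m + ½) = 1086 / (m + ½) nm.
m=0: 2171 nm (IR); m=1: 724 nm (visible); m=2: 434 nm (visible); m=3: 310 nm (UV).

2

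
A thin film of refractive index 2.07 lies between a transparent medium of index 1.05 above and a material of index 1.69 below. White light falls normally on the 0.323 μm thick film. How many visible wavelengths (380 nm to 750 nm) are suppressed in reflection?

At the upper boundary (n = 1.05 to n = 2.07) the reflected ray undergoes a half-wave phase shift.
Bottom surface (2.07 → 1.69): reflection off a lower-index medium gives no phase shift.
Net: one phase inversion between the two reflected rays.
So the condition for destructive reflection is 2 n t = m λ.
λ = 2 n t / m = 1337 / m nm.
m=1: 1337 nm (IR); m=2: 669 nm (visible); m=3: 446 nm (visible); m=4: 334 nm (UV).

2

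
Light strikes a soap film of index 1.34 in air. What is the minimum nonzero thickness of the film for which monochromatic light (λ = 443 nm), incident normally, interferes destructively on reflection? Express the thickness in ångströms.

1653 Å

At the upper boundary (n = 1.0 to n = 1.34) the reflected ray undergoes a half-wave phase shift.
At the lower boundary (n = 1.34 to n = 1.0) the reflected ray undergoes no phase shift.
Exactly one π shift → a net half-wave offset.
With one net inversion, destructive interference in reflection requires 2 n t = m λ.
Minimum nonzero at m = 1: t = λ / (2 n) = 443 / (2 × 1.34) = 165 nm.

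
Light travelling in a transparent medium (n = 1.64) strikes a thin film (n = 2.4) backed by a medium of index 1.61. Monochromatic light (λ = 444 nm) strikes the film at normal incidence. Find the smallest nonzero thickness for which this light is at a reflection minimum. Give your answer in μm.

0.0925 μm

Ray reflecting at the top interface goes from n = 1.64 toward n = 2.4: a half-wave phase shift.
Bottom surface (2.4 → 1.61): reflection off a lower-index medium gives no phase shift.
Exactly one π shift → a net half-wave offset.
So the condition for destructive reflection is 2 n t = m λ.
The smallest nonzero thickness corresponds to m = 1: t = m λ / (2 n) = 1.00 × 444 / (2 × 2.4) = 92.5 nm.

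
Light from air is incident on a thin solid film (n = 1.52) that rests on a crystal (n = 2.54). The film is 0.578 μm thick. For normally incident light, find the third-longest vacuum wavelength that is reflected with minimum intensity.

Top surface (1.0 → 1.52): reflection off a higher-index medium gives a half-wave phase shift.
Bottom surface (1.52 → 2.54): reflection off a higher-index medium gives a half-wave phase shift.
Zero or two π shifts → no net half-wave offset.
For minimum reflection here: 2 n t = (m + ½) λ.
λ = 2 n t / (m + ½). The third-longest wavelength is m = 2: λ = 2 × 1.52 × 578 / 2.50 = 703 nm.

703 nm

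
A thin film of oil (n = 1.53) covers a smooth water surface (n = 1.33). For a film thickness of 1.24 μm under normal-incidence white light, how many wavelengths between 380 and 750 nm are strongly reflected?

Top surface (1.0 → 1.53): reflection off a higher-index medium gives a half-wave phase shift.
Ray reflecting at the bottom interface goes from n = 1.53 toward n = 1.33: no phase shift.
Net: one phase inversion between the two reflected rays.
So the condition for constructive reflection is 2 n t = (m + ½) λ.
λ = 2 n t / (m + ½) = 3794 / (m + ½) nm.
m=4: 843 nm (IR); m=5: 690 nm (visible); m=6: 584 nm (visible); m=7: 506 nm (visible); m=8: 446 nm (visible); m=9: 399 nm (visible); m=10: 361 nm (UV).

5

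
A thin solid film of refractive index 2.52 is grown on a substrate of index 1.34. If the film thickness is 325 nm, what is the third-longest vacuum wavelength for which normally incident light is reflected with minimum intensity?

At the upper boundary (n = 1.0 to n = 2.52) the reflected ray undergoes a half-wave phase shift.
Ray reflecting at the bottom interface goes from n = 2.52 toward n = 1.34: no phase shift.
The two reflections differ by half a wavelength.
For weak reflection here: 2 n t = m λ.
λ = 2 n t / m. The third-longest wavelength is m = 3: λ = 2 × 2.52 × 325 / 3.00 = 546 nm.

546 nm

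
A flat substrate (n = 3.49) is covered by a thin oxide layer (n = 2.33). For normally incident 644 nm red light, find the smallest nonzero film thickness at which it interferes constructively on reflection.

138 nm

Ray reflecting at the top interface goes from n = 1.0 toward n = 2.33: a half-wave phase shift.
Ray reflecting at the bottom interface goes from n = 2.33 toward n = 3.49: a half-wave phase shift.
Zero or two π shifts → no net half-wave offset.
For strong reflection here: 2 n t = m λ.
Minimum nonzero at m = 1: t = λ / (2 n) = 644 / (2 × 2.33) = 138 nm.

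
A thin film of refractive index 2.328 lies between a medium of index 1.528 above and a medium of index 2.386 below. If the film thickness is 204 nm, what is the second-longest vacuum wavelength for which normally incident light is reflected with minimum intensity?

Top surface (1.528 → 2.328): reflection off a higher-index medium gives a half-wave phase shift.
At the lower boundary (n = 2.328 to n = 2.386) the reflected ray undergoes a half-wave phase shift.
Zero or two π shifts → no net half-wave offset.
So the condition for destructive reflection is 2 n t = (m + ½) λ.
λ = 2 n t / (m + ½). The second-longest wavelength is m = 1: λ = 2 × 2.328 × 204 / 1.50 = 633 nm.

633 nm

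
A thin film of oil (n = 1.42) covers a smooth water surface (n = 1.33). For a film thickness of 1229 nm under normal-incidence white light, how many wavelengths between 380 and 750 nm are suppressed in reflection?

5

Ray reflecting at the top interface goes from n = 1.0 toward n = 1.42: a half-wave phase shift.
Bottom surface (1.42 → 1.33): reflection off a lower-index medium gives no phase shift.
Exactly one π shift → a net half-wave offset.
For minimum reflection here: 2 n t = m λ.
λ = 2 n t / m = 3490 / m nm.
m=4: 873 nm (IR); m=5: 698 nm (visible); m=6: 582 nm (visible); m=7: 499 nm (visible); m=8: 436 nm (visible); m=9: 388 nm (visible); m=10: 349 nm (UV).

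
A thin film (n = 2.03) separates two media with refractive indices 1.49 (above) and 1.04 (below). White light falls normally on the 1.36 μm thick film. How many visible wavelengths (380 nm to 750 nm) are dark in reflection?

At the upper boundary (n = 1.49 to n = 2.03) the reflected ray undergoes a half-wave phase shift.
Bottom surface (2.03 → 1.04): reflection off a lower-index medium gives no phase shift.
Net: one phase inversion between the two reflected rays.
With one net inversion, destructive interference in reflection requires 2 n t = m λ.
λ = 2 n t / m = 5522 / m nm.
m=7: 789 nm (IR); m=8: 690 nm (visible); m=9: 614 nm (visible); m=10: 552 nm (visible); m=11: 502 nm (visible); m=12: 460 nm (visible); m=13: 425 nm (visible); m=14: 394 nm (visible); m=15: 368 nm (UV).

7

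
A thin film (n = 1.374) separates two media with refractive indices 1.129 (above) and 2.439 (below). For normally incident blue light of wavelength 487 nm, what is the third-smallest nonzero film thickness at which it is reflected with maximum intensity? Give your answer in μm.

Ray reflecting at the top interface goes from n = 1.129 toward n = 1.374: a half-wave phase shift.
Bottom surface (1.374 → 2.439): reflection off a higher-index medium gives a half-wave phase shift.
Net: no relative phase inversion (both shifts match).
So the condition for constructive reflection is 2 n t = m λ.
The third-smallest nonzero thickness corresponds to m = 3: t = m λ / (2 n) = 3.00 × 487 / (2 × 1.374) = 532 nm.

0.532 μm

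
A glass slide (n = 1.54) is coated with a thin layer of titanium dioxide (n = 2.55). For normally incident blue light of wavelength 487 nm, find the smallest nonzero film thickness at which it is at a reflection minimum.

Top surface (1.0 → 2.55): reflection off a higher-index medium gives a half-wave phase shift.
At the lower boundary (n = 2.55 to n = 1.54) the reflected ray undergoes no phase shift.
The two reflections differ by half a wavelength.
With one net inversion, destructive interference in reflection requires 2 n t = m λ.
Minimum nonzero at m = 1: t = λ / (2 n) = 487 / (2 × 2.55) = 95.5 nm.

95.5 nm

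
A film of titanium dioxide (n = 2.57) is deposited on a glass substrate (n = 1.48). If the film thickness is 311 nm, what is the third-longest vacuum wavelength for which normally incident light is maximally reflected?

At the upper boundary (n = 1.0 to n = 2.57) the reflected ray undergoes a half-wave phase shift.
Ray reflecting at the bottom interface goes from n = 2.57 toward n = 1.48: no phase shift.
Net: one phase inversion between the two reflected rays.
With one net inversion, constructive interference in reflection requires 2 n t = (m + ½) λ.
λ = 2 n t / (m + ½). The third-longest wavelength is m = 2: λ = 2 × 2.57 × 311 / 2.50 = 639 nm.

639 nm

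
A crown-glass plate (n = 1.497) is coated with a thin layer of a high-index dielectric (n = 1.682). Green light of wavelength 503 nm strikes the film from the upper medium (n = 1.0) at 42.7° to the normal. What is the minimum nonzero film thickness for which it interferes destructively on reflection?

163 nm

Top surface (1.0 → 1.682): reflection off a higher-index medium gives a half-wave phase shift.
Bottom surface (1.682 → 1.497): reflection off a lower-index medium gives no phase shift.
Net: one phase inversion between the two reflected rays.
With one net inversion, destructive interference in reflection requires 2 n t cos θ_r = m λ.
Snell's law: 1.0 sin 42.7° = 1.682 sin θ_r → sin θ_r = 0.403, cos θ_r = 0.915.
Minimum nonzero at m = 1: t = λ / (2 n cos θ_r) = 503 / (2 × 1.682 × 0.915) = 163 nm.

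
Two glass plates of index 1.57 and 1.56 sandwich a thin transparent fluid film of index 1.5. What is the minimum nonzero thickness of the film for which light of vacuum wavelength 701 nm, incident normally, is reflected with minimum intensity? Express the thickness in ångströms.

2337 Å

Ray reflecting at the top interface goes from n = 1.57 toward n = 1.5: no phase shift.
At the lower boundary (n = 1.5 to n = 1.56) the reflected ray undergoes a half-wave phase shift.
Net: one phase inversion between the two reflected rays.
So the condition for destructive reflection is 2 n t = m λ.
Minimum nonzero at m = 1: t = λ / (2 n) = 701 / (2 × 1.5) = 234 nm.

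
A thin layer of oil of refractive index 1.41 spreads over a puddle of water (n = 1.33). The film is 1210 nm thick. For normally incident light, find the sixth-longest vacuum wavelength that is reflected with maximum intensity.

Ray reflecting at the top interface goes from n = 1.0 toward n = 1.41: a half-wave phase shift.
At the lower boundary (n = 1.41 to n = 1.33) the reflected ray undergoes no phase shift.
Exactly one π shift → a net half-wave offset.
For bright reflection here: 2 n t = (m + ½) λ.
λ = 2 n t / (m + ½). The sixth-longest wavelength is m = 5: λ = 2 × 1.41 × 1210 / 5.50 = 620 nm.

620 nm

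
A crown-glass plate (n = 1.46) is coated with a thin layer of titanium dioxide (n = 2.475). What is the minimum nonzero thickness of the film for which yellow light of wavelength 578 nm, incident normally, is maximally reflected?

At the upper boundary (n = 1.0 to n = 2.475) the reflected ray undergoes a half-wave phase shift.
Ray reflecting at the bottom interface goes from n = 2.475 toward n = 1.46: no phase shift.
Net: one phase inversion between the two reflected rays.
For maximum reflection here: 2 n t = (m + ½) λ.
Minimum at m = 0: t = λ / (4 n) = 578 / (4 × 2.475) = 58.4 nm.

58.4 nm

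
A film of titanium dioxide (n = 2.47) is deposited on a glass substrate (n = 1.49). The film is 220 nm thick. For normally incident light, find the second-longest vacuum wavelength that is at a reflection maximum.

725 nm

At the upper boundary (n = 1.0 to n = 2.47) the reflected ray undergoes a half-wave phase shift.
Ray reflecting at the bottom interface goes from n = 2.47 toward n = 1.49: no phase shift.
Exactly one π shift → a net half-wave offset.
For bright reflection here: 2 n t = (m + ½) λ.
λ = 2 n t / (m + ½). The second-longest wavelength is m = 1: λ = 2 × 2.47 × 220 / 1.50 = 725 nm.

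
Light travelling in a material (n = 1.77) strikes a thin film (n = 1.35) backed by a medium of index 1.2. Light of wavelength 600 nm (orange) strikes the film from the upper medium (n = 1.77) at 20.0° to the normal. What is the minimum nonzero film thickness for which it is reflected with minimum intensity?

Ray reflecting at the top interface goes from n = 1.77 toward n = 1.35: no phase shift.
At the lower boundary (n = 1.35 to n = 1.2) the reflected ray undergoes no phase shift.
Zero or two π shifts → no net half-wave offset.
So the condition for destructive reflection is 2 n t cos θ_r = (m + ½) λ.
Snell's law: 1.77 sin 20.0° = 1.35 sin θ_r → sin θ_r = 0.448, cos θ_r = 0.894.
Minimum at m = 0: t = λ / (4 n cos θ_r) = 600 / (4 × 1.35 × 0.894) = 124 nm.

124 nm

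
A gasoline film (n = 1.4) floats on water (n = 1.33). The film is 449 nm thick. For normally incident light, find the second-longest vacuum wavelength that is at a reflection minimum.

629 nm

Top surface (1.0 → 1.4): reflection off a higher-index medium gives a half-wave phase shift.
Bottom surface (1.4 → 1.33): reflection off a lower-index medium gives no phase shift.
The two reflections differ by half a wavelength.
For dark reflection here: 2 n t = m λ.
λ = 2 n t / m. The second-longest wavelength is m = 2: λ = 2 × 1.4 × 449 / 2.00 = 629 nm.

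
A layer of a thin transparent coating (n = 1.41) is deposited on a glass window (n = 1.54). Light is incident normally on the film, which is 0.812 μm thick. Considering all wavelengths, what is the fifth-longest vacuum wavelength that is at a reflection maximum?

Ray reflecting at the top interface goes from n = 1.0 toward n = 1.41: a half-wave phase shift.
At the lower boundary (n = 1.41 to n = 1.54) the reflected ray undergoes a half-wave phase shift.
Zero or two π shifts → no net half-wave offset.
For strong reflection here: 2 n t = m λ.
λ = 2 n t / m. The fifth-longest wavelength is m = 5: λ = 2 × 1.41 × 812 / 5.00 = 458 nm.

458 nm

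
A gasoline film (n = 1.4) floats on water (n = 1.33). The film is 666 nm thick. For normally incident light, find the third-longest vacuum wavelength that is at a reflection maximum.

746 nm

Ray reflecting at the top interface goes from n = 1.0 toward n = 1.4: a half-wave phase shift.
Bottom surface (1.4 → 1.33): reflection off a lower-index medium gives no phase shift.
The two reflections differ by half a wavelength.
For maximum reflection here: 2 n t = (m + ½) λ.
λ = 2 n t / (m + ½). The third-longest wavelength is m = 2: λ = 2 × 1.4 × 666 / 2.50 = 746 nm.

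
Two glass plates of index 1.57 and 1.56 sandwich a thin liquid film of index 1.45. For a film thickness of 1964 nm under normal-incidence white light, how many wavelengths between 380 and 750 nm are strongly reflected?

7

Top surface (1.57 → 1.45): reflection off a lower-index medium gives no phase shift.
Ray reflecting at the bottom interface goes from n = 1.45 toward n = 1.56: a half-wave phase shift.
Exactly one π shift → a net half-wave offset.
With one net inversion, constructive interference in reflection requires 2 n t = (m + ½) λ.
λ = 2 n t / (m + ½) = 5696 / (m + ½) nm.
m=7: 759 nm (IR); m=8: 670 nm (visible); m=9: 600 nm (visible); m=10: 542 nm (visible); m=11: 495 nm (visible); m=12: 456 nm (visible); m=13: 422 nm (visible); m=14: 393 nm (visible); m=15: 367 nm (UV).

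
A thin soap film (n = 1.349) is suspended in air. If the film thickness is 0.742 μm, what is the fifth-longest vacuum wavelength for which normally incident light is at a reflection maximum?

At the upper boundary (n = 1.0 to n = 1.349) the reflected ray undergoes a half-wave phase shift.
At the lower boundary (n = 1.349 to n = 1.0) the reflected ray undergoes no phase shift.
The two reflections differ by half a wavelength.
With one net inversion, constructive interference in reflection requires 2 n t = (m + ½) λ.
λ = 2 n t / (m + ½). The fifth-longest wavelength is m = 4: λ = 2 × 1.349 × 742 / 4.50 = 445 nm.

445 nm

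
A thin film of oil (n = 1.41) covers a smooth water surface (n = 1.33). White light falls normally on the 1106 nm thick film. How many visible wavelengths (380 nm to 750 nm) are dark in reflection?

Ray reflecting at the top interface goes from n = 1.0 toward n = 1.41: a half-wave phase shift.
Ray reflecting at the bottom interface goes from n = 1.41 toward n = 1.33: no phase shift.
Net: one phase inversion between the two reflected rays.
With one net inversion, destructive interference in reflection requires 2 n t = m λ.
λ = 2 n t / m = 3119 / m nm.
m=4: 780 nm (IR); m=5: 624 nm (visible); m=6: 520 nm (visible); m=7: 446 nm (visible); m=8: 390 nm (visible); m=9: 347 nm (UV).

4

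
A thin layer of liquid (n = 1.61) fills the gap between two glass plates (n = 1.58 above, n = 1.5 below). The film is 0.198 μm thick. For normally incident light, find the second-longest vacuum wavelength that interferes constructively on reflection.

Top surface (1.58 → 1.61): reflection off a higher-index medium gives a half-wave phase shift.
Ray reflecting at the bottom interface goes from n = 1.61 toward n = 1.5: no phase shift.
Exactly one π shift → a net half-wave offset.
So the condition for constructive reflection is 2 n t = (m + ½) λ.
λ = 2 n t / (m + ½). The second-longest wavelength is m = 1: λ = 2 × 1.61 × 198 / 1.50 = 425 nm.

425 nm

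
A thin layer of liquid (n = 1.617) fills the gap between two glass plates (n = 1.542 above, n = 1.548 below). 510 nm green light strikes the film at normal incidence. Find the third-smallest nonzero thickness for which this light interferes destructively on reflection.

At the upper boundary (n = 1.542 to n = 1.617) the reflected ray undergoes a half-wave phase shift.
At the lower boundary (n = 1.617 to n = 1.548) the reflected ray undergoes no phase shift.
Exactly one π shift → a net half-wave offset.
For weak reflection here: 2 n t = m λ.
The third-smallest nonzero thickness corresponds to m = 3: t = m λ / (2 n) = 3.00 × 510 / (2 × 1.617) = 473 nm.

473 nm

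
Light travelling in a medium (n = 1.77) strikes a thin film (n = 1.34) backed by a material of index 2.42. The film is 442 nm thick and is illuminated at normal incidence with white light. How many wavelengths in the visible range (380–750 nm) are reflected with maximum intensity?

Ray reflecting at the top interface goes from n = 1.77 toward n = 1.34: no phase shift.
Ray reflecting at the bottom interface goes from n = 1.34 toward n = 2.42: a half-wave phase shift.
The two reflections differ by half a wavelength.
With one net inversion, constructive interference in reflection requires 2 n t = (m + ½) λ.
λ = 2 n t / (m + ½) = 1185 / (m + ½) nm.
m=1: 790 nm (IR); m=2: 474 nm (visible); m=3: 338 nm (UV).

1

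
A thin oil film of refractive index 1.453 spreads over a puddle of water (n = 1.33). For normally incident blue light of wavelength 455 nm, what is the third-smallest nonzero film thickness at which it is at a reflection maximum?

391 nm

At the upper boundary (n = 1.0 to n = 1.453) the reflected ray undergoes a half-wave phase shift.
Ray reflecting at the bottom interface goes from n = 1.453 toward n = 1.33: no phase shift.
Net: one phase inversion between the two reflected rays.
For maximum reflection here: 2 n t = (m + ½) λ.
The third-smallest nonzero thickness corresponds to m = 2: t = (m + ½) λ / (2 n) = 2.50 × 455 / (2 × 1.453) = 391 nm.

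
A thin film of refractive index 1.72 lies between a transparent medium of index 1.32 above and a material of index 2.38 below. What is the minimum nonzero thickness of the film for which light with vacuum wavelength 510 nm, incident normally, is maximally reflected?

148 nm

Ray reflecting at the top interface goes from n = 1.32 toward n = 1.72: a half-wave phase shift.
Ray reflecting at the bottom interface goes from n = 1.72 toward n = 2.38: a half-wave phase shift.
The two reflections carry the same phase change, so no net offset.
With no net inversion, constructive interference in reflection requires 2 n t = m λ.
Minimum nonzero at m = 1: t = λ / (2 n) = 510 / (2 × 1.72) = 148 nm.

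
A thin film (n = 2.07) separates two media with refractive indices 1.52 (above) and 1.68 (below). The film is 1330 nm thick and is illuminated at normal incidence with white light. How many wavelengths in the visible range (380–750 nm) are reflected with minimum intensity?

7

Ray reflecting at the top interface goes from n = 1.52 toward n = 2.07: a half-wave phase shift.
Ray reflecting at the bottom interface goes from n = 2.07 toward n = 1.68: no phase shift.
Exactly one π shift → a net half-wave offset.
With one net inversion, destructive interference in reflection requires 2 n t = m λ.
λ = 2 n t / m = 5506 / m nm.
m=7: 787 nm (IR); m=8: 688 nm (visible); m=9: 612 nm (visible); m=10: 551 nm (visible); m=11: 501 nm (visible); m=12: 459 nm (visible); m=13: 424 nm (visible); m=14: 393 nm (visible); m=15: 367 nm (UV).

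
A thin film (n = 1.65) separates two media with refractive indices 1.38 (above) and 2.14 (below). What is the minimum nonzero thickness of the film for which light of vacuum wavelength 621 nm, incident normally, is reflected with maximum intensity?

Top surface (1.38 → 1.65): reflection off a higher-index medium gives a half-wave phase shift.
At the lower boundary (n = 1.65 to n = 2.14) the reflected ray undergoes a half-wave phase shift.
The two reflections carry the same phase change, so no net offset.
With no net inversion, constructive interference in reflection requires 2 n t = m λ.
Minimum nonzero at m = 1: t = λ / (2 n) = 621 / (2 × 1.65) = 188 nm.

188 nm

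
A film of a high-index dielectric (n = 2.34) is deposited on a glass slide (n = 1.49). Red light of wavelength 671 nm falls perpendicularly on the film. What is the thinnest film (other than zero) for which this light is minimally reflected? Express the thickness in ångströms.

1434 Å

Ray reflecting at the top interface goes from n = 1.0 toward n = 2.34: a half-wave phase shift.
At the lower boundary (n = 2.34 to n = 1.49) the reflected ray undergoes no phase shift.
The two reflections differ by half a wavelength.
With one net inversion, destructive interference in reflection requires 2 n t = m λ.
Minimum nonzero at m = 1: t = λ / (2 n) = 671 / (2 × 2.34) = 143 nm.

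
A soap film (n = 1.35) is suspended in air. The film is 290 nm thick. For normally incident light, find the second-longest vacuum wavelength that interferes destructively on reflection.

392 nm

At the upper boundary (n = 1.0 to n = 1.35) the reflected ray undergoes a half-wave phase shift.
Bottom surface (1.35 → 1.0): reflection off a lower-index medium gives no phase shift.
Net: one phase inversion between the two reflected rays.
So the condition for destructive reflection is 2 n t = m λ.
λ = 2 n t / m. The second-longest wavelength is m = 2: λ = 2 × 1.35 × 290 / 2.00 = 392 nm.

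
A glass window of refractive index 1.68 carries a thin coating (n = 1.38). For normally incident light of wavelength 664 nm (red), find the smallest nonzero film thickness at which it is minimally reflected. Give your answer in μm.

0.120 μm

Ray reflecting at the top interface goes from n = 1.0 toward n = 1.38: a half-wave phase shift.
Ray reflecting at the bottom interface goes from n = 1.38 toward n = 1.68: a half-wave phase shift.
Zero or two π shifts → no net half-wave offset.
For minimum reflection here: 2 n t = (m + ½) λ.
Minimum at m = 0: t = λ / (4 n) = 664 / (4 × 1.38) = 120 nm.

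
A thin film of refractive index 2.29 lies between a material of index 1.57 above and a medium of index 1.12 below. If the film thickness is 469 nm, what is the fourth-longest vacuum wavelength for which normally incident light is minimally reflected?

537 nm

At the upper boundary (n = 1.57 to n = 2.29) the reflected ray undergoes a half-wave phase shift.
Ray reflecting at the bottom interface goes from n = 2.29 toward n = 1.12: no phase shift.
The two reflections differ by half a wavelength.
So the condition for destructive reflection is 2 n t = m λ.
λ = 2 n t / m. The fourth-longest wavelength is m = 4: λ = 2 × 2.29 × 469 / 4.00 = 537 nm.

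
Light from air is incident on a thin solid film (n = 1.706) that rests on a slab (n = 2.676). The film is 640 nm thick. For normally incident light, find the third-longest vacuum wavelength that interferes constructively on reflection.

728 nm

Top surface (1.0 → 1.706): reflection off a higher-index medium gives a half-wave phase shift.
Ray reflecting at the bottom interface goes from n = 1.706 toward n = 2.676: a half-wave phase shift.
Zero or two π shifts → no net half-wave offset.
So the condition for constructive reflection is 2 n t = m λ.
λ = 2 n t / m. The third-longest wavelength is m = 3: λ = 2 × 1.706 × 640 / 3.00 = 728 nm.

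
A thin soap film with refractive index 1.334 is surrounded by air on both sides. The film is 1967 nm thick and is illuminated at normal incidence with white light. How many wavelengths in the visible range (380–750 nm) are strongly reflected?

7

Ray reflecting at the top interface goes from n = 1.0 toward n = 1.334: a half-wave phase shift.
Ray reflecting at the bottom interface goes from n = 1.334 toward n = 1.0: no phase shift.
Exactly one π shift → a net half-wave offset.
With one net inversion, constructive interference in reflection requires 2 n t = (m + ½) λ.
λ = 2 n t / (m + ½) = 5248 / (m + ½) nm.
m=6: 807 nm (IR); m=7: 700 nm (visible); m=8: 617 nm (visible); m=9: 552 nm (visible); m=10: 500 nm (visible); m=11: 456 nm (visible); m=12: 420 nm (visible); m=13: 389 nm (visible); m=14: 362 nm (UV).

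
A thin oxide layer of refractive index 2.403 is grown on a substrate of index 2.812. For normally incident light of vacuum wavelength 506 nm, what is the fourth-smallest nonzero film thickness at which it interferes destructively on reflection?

368 nm

Top surface (1.0 → 2.403): reflection off a higher-index medium gives a half-wave phase shift.
Ray reflecting at the bottom interface goes from n = 2.403 toward n = 2.812: a half-wave phase shift.
Net: no relative phase inversion (both shifts match).
With no net inversion, destructive interference in reflection requires 2 n t = (m + ½) λ.
The fourth-smallest nonzero thickness corresponds to m = 3: t = (m + ½) λ / (2 n) = 3.50 × 506 / (2 × 2.403) = 368 nm.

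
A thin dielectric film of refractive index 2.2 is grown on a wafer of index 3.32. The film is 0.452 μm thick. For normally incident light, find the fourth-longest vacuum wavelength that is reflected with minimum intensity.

568 nm

Ray reflecting at the top interface goes from n = 1.0 toward n = 2.2: a half-wave phase shift.
At the lower boundary (n = 2.2 to n = 3.32) the reflected ray undergoes a half-wave phase shift.
The two reflections carry the same phase change, so no net offset.
With no net inversion, destructive interference in reflection requires 2 n t = (m + ½) λ.
λ = 2 n t / (m + ½). The fourth-longest wavelength is m = 3: λ = 2 × 2.2 × 452 / 3.50 = 568 nm.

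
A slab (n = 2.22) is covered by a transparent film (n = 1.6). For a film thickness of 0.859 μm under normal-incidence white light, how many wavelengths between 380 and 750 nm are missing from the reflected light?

Ray reflecting at the top interface goes from n = 1.0 toward n = 1.6: a half-wave phase shift.
Ray reflecting at the bottom interface goes from n = 1.6 toward n = 2.22: a half-wave phase shift.
Net: no relative phase inversion (both shifts match).
With no net inversion, destructive interference in reflection requires 2 n t = (m + ½) λ.
λ = 2 n t / (m + ½) = 2749 / (m + ½) nm.
m=3: 785 nm (IR); m=4: 611 nm (visible); m=5: 500 nm (visible); m=6: 423 nm (visible); m=7: 367 nm (UV).

3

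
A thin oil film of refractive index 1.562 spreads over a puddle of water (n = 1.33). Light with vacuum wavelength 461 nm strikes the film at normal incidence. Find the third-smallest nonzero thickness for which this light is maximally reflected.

369 nm

Ray reflecting at the top interface goes from n = 1.0 toward n = 1.562: a half-wave phase shift.
At the lower boundary (n = 1.562 to n = 1.33) the reflected ray undergoes no phase shift.
Net: one phase inversion between the two reflected rays.
With one net inversion, constructive interference in reflection requires 2 n t = (m + ½) λ.
The third-smallest nonzero thickness corresponds to m = 2: t = (m + ½) λ / (2 n) = 2.50 × 461 / (2 × 1.562) = 369 nm.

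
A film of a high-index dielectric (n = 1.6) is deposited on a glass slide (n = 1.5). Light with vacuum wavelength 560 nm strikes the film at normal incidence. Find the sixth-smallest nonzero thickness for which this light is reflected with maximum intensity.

Top surface (1.0 → 1.6): reflection off a higher-index medium gives a half-wave phase shift.
Ray reflecting at the bottom interface goes from n = 1.6 toward n = 1.5: no phase shift.
The two reflections differ by half a wavelength.
So the condition for constructive reflection is 2 n t = (m + ½) λ.
The sixth-smallest nonzero thickness corresponds to m = 5: t = (m + ½) λ / (2 n) = 5.50 × 560 / (2 × 1.6) = 963 nm.

963 nm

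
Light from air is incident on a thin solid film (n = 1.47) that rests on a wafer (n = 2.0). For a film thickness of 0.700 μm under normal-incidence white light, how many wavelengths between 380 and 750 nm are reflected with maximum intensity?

Ray reflecting at the top interface goes from n = 1.0 toward n = 1.47: a half-wave phase shift.
At the lower boundary (n = 1.47 to n = 2.0) the reflected ray undergoes a half-wave phase shift.
Zero or two π shifts → no net half-wave offset.
For bright reflection here: 2 n t = m λ.
λ = 2 n t / m = 2058 / m nm.
m=2: 1029 nm (IR); m=3: 686 nm (visible); m=4: 515 nm (visible); m=5: 412 nm (visible); m=6: 343 nm (UV).

3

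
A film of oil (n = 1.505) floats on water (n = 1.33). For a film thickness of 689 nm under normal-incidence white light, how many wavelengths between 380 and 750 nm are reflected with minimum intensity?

3

Top surface (1.0 → 1.505): reflection off a higher-index medium gives a half-wave phase shift.
At the lower boundary (n = 1.505 to n = 1.33) the reflected ray undergoes no phase shift.
Net: one phase inversion between the two reflected rays.
For minimum reflection here: 2 n t = m λ.
λ = 2 n t / m = 2074 / m nm.
m=2: 1037 nm (IR); m=3: 691 nm (visible); m=4: 518 nm (visible); m=5: 415 nm (visible); m=6: 346 nm (UV).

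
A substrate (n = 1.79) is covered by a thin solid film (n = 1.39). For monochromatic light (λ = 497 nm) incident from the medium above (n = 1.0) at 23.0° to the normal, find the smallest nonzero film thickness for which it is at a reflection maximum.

186 nm

Ray reflecting at the top interface goes from n = 1.0 toward n = 1.39: a half-wave phase shift.
At the lower boundary (n = 1.39 to n = 1.79) the reflected ray undergoes a half-wave phase shift.
The two reflections carry the same phase change, so no net offset.
For bright reflection here: 2 n t cos θ_r = m λ.
Snell's law: 1.0 sin 23.0° = 1.39 sin θ_r → sin θ_r = 0.281, cos θ_r = 0.960.
Minimum nonzero at m = 1: t = λ / (2 n cos θ_r) = 497 / (2 × 1.39 × 0.960) = 186 nm.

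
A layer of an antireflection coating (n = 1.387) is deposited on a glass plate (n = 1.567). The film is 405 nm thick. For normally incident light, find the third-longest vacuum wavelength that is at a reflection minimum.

Ray reflecting at the top interface goes from n = 1.0 toward n = 1.387: a half-wave phase shift.
At the lower boundary (n = 1.387 to n = 1.567) the reflected ray undergoes a half-wave phase shift.
The two reflections carry the same phase change, so no net offset.
So the condition for destructive reflection is 2 n t = (m + ½) λ.
λ = 2 n t / (m + ½). The third-longest wavelength is m = 2: λ = 2 × 1.387 × 405 / 2.50 = 449 nm.

449 nm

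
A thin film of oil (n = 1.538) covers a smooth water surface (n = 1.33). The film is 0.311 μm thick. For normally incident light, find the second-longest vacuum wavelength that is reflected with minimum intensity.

Ray reflecting at the top interface goes from n = 1.0 toward n = 1.538: a half-wave phase shift.
Ray reflecting at the bottom interface goes from n = 1.538 toward n = 1.33: no phase shift.
Exactly one π shift → a net half-wave offset.
With one net inversion, destructive interference in reflection requires 2 n t = m λ.
λ = 2 n t / m. The second-longest wavelength is m = 2: λ = 2 × 1.538 × 311 / 2.00 = 478 nm.

478 nm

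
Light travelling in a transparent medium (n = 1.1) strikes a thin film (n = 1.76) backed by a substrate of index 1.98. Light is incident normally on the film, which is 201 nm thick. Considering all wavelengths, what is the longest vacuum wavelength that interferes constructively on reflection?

708 nm

Ray reflecting at the top interface goes from n = 1.1 toward n = 1.76: a half-wave phase shift.
At the lower boundary (n = 1.76 to n = 1.98) the reflected ray undergoes a half-wave phase shift.
Zero or two π shifts → no net half-wave offset.
For bright reflection here: 2 n t = m λ.
λ = 2 n t / m. The longest wavelength is m = 1: λ = 2 × 1.76 × 201 / 1.00 = 708 nm.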